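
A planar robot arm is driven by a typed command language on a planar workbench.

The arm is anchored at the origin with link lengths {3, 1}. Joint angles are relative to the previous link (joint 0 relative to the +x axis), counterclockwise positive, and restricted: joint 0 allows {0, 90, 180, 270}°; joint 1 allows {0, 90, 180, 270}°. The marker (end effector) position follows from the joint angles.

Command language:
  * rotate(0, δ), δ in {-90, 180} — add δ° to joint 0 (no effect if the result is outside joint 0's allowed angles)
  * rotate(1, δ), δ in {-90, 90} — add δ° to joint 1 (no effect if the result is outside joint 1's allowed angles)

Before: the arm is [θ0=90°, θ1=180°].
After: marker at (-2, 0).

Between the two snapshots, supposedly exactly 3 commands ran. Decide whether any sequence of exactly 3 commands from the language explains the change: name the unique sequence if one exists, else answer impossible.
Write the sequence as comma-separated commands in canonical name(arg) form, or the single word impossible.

initial: [θ0=90°, θ1=180°]
1. rotate(0, -90) → [θ0=0°, θ1=180°]
2. rotate(0, -90) → [θ0=270°, θ1=180°]
3. rotate(0, -90) → [θ0=180°, θ1=180°]
uniquely the one of 64 3-step routes that fits.

rotate(0, -90), rotate(0, -90), rotate(0, -90)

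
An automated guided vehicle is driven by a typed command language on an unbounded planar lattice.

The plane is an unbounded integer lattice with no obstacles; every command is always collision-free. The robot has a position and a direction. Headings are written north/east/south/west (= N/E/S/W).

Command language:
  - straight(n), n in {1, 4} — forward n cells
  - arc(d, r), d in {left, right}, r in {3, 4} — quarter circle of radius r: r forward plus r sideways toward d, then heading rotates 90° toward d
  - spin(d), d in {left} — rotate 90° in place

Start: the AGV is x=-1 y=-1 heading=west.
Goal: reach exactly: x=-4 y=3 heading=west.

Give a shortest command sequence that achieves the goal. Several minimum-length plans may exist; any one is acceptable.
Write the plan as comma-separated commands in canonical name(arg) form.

arc(right, 3), straight(1), spin(left)

t0: x=-1 y=-1 heading=west
step 1 (arc(right, 3)): x=-4 y=2 heading=north
step 2 (straight(1)): x=-4 y=3 heading=north
step 3 (spin(left)): x=-4 y=3 heading=west
nothing shorter than 3 reaches the goal.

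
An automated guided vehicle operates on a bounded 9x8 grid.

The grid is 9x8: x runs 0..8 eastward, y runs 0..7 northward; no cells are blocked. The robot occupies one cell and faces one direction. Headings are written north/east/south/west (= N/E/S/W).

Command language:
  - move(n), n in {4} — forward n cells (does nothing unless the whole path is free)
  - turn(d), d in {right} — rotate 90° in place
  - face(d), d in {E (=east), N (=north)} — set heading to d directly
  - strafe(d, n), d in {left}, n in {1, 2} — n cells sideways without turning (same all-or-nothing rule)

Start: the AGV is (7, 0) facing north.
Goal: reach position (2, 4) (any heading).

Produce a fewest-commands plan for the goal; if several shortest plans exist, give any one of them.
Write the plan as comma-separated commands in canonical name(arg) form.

from: (7, 0) facing north
[1] after strafe(left, 2): (5, 0) facing north
[2] after strafe(left, 2): (3, 0) facing north
[3] after strafe(left, 1): (2, 0) facing north
[4] after move(4): (2, 4) facing north
shorter routes all fall short; 4 is best.

strafe(left, 2), strafe(left, 2), strafe(left, 1), move(4)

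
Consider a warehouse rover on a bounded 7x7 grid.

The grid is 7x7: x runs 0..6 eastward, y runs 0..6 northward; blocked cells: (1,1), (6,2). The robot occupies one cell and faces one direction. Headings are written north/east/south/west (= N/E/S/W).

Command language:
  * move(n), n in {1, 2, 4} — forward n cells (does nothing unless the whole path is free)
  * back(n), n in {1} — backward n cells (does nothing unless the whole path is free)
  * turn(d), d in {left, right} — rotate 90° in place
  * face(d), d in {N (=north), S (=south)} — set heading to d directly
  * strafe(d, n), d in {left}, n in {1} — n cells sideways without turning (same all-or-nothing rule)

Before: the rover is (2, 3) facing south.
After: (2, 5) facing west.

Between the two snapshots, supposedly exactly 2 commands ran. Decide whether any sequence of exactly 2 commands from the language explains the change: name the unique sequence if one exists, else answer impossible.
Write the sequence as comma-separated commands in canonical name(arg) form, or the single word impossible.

all 81 sequences checked — none match.

impossible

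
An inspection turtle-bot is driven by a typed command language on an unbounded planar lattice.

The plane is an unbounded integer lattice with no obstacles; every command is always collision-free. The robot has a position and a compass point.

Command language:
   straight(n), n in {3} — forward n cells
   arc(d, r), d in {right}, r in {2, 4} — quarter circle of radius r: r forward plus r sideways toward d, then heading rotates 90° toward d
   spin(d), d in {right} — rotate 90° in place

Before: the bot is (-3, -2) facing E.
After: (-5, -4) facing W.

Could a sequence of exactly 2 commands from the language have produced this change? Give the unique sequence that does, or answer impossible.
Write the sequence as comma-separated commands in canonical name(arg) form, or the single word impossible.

key: cell and facing (now W) both changed — the 2 commands mix motion and turning
t0: (-3, -2) facing E
1. spin(right) → (-3, -2) facing S
2. arc(right, 2) → (-5, -4) facing W
all 16 alternatives checked — unique.

spin(right), arc(right, 2)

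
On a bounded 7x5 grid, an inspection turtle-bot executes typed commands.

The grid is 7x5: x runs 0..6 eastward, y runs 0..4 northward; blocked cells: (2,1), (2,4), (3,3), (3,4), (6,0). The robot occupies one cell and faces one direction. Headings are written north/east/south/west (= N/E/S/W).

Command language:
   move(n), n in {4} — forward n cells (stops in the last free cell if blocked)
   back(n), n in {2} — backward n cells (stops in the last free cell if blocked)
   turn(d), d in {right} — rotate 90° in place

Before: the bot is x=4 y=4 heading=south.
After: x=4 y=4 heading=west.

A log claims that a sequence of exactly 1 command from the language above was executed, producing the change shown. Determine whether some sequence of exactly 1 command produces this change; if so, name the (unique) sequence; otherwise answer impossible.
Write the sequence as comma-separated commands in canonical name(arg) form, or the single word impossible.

turn(right)

key: (4,4) unchanged — the single command moves nothing
t0: x=4 y=4 heading=south
step 1 (turn(right)): x=4 y=4 heading=west
uniquely the one of 3 1-step routes that fits.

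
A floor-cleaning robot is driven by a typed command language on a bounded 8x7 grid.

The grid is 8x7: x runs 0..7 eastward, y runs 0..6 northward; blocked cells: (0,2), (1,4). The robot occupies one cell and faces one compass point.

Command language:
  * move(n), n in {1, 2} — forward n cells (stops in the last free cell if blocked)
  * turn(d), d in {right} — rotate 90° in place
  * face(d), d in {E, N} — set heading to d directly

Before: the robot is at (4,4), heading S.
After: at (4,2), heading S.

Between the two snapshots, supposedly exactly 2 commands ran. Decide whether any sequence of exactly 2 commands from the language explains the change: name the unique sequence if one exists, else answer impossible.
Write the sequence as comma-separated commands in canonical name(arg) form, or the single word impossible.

key: heading stays S — no command in the sequence turns
initial: at (4,4), heading S
step 1 (move(1)): at (4,3), heading S
step 2 (move(1)): at (4,2), heading S
no other 2-command option fits: unique.

move(1), move(1)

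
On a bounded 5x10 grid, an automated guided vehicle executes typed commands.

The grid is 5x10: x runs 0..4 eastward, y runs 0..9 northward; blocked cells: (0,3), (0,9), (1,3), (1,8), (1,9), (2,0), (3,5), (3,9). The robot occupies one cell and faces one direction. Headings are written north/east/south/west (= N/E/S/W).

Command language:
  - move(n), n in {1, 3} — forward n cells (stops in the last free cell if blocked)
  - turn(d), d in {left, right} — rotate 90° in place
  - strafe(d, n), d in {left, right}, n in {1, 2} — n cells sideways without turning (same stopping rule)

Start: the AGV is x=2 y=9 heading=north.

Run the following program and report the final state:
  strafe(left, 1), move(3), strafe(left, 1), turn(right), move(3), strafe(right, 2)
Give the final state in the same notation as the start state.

x=2 y=7 heading=east

start: x=2 y=9 heading=north
t=1 strafe(left, 1) ⇒ x=2 y=9 heading=north
t=2 move(3) ⇒ x=2 y=9 heading=north
t=3 strafe(left, 1) ⇒ x=2 y=9 heading=north
t=4 turn(right) ⇒ x=2 y=9 heading=east
t=5 move(3) ⇒ x=2 y=9 heading=east
t=6 strafe(right, 2) ⇒ x=2 y=7 heading=east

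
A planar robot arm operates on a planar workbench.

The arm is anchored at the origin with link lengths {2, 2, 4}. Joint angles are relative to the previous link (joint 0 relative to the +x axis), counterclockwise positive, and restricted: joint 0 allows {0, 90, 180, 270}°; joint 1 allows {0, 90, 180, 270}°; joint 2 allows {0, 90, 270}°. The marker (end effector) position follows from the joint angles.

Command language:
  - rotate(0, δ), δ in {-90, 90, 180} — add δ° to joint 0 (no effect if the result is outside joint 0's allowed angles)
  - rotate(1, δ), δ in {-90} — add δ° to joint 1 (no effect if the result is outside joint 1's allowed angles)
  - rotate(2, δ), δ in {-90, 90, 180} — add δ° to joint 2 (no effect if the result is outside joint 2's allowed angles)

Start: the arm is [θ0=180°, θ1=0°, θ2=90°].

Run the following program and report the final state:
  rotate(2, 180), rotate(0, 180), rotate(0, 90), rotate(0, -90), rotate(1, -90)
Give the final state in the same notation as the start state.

t0: [θ0=180°, θ1=0°, θ2=90°]
1. rotate(2, 180) → [θ0=180°, θ1=0°, θ2=270°]
2. rotate(0, 180) → [θ0=0°, θ1=0°, θ2=270°]
3. rotate(0, 90) → [θ0=90°, θ1=0°, θ2=270°]
4. rotate(0, -90) → [θ0=0°, θ1=0°, θ2=270°]
5. rotate(1, -90) → [θ0=0°, θ1=270°, θ2=270°]

[θ0=0°, θ1=270°, θ2=270°]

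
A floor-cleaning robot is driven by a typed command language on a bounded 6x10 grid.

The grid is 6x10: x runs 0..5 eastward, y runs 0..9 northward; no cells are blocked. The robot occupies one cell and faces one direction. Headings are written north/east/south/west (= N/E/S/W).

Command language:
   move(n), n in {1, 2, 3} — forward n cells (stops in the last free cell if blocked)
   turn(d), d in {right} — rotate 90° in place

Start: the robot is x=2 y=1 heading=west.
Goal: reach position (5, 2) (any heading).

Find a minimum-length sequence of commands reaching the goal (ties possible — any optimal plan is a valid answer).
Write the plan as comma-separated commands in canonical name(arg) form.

from: x=2 y=1 heading=west
1. turn(right) → x=2 y=1 heading=north
2. move(1) → x=2 y=2 heading=north
3. turn(right) → x=2 y=2 heading=east
4. move(3) → x=5 y=2 heading=east
shorter routes all fall short; 4 is best.

turn(right), move(1), turn(right), move(3)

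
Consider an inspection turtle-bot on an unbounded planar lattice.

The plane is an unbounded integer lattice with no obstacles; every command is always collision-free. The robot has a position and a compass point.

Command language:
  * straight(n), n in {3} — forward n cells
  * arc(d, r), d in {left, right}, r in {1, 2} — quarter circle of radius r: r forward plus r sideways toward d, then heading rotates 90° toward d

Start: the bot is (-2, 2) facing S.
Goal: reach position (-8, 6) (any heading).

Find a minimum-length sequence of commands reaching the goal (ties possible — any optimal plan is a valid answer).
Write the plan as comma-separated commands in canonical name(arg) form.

t0: (-2, 2) facing S
step 1 (arc(right, 1)): (-3, 1) facing W
step 2 (arc(right, 2)): (-5, 3) facing N
step 3 (arc(left, 2)): (-7, 5) facing W
step 4 (arc(right, 1)): (-8, 6) facing N
minimal: 4 command(s), checked below 4.

arc(right, 1), arc(right, 2), arc(left, 2), arc(right, 1)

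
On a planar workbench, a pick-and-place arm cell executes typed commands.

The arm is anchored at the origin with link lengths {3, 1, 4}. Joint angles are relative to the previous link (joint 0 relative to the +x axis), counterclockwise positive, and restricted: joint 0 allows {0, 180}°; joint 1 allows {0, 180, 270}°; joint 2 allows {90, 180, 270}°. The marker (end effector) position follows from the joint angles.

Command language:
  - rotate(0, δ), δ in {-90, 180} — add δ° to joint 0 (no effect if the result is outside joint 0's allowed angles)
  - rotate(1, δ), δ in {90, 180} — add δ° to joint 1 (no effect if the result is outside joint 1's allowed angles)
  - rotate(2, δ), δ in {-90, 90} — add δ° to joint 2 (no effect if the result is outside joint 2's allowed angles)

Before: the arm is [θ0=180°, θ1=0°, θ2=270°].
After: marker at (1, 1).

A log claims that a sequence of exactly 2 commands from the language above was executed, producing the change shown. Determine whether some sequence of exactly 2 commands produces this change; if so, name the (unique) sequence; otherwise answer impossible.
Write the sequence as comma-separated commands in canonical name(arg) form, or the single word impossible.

key: running rotate(1, 90) before rotate(1, 180) would end elsewhere — order is forced
t0: [θ0=180°, θ1=0°, θ2=270°]
t=1 rotate(1, 180) ⇒ [θ0=180°, θ1=180°, θ2=270°]
t=2 rotate(1, 90) ⇒ [θ0=180°, θ1=270°, θ2=270°]
no other 2-command option fits: unique.

rotate(1, 180), rotate(1, 90)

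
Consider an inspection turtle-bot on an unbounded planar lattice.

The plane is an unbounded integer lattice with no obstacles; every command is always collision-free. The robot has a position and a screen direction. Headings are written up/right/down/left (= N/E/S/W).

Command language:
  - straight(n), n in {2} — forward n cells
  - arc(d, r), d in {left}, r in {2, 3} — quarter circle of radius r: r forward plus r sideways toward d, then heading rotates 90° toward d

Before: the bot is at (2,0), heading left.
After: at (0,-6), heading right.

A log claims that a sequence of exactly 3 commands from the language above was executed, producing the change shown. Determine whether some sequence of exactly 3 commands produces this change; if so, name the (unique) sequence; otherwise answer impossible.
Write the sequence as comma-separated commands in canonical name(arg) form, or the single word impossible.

straight(2), arc(left, 3), arc(left, 3)

key: running arc(left, 3) before straight(2) would end elsewhere — order is forced
initial: at (2,0), heading left
step 1 (straight(2)): at (0,0), heading left
step 2 (arc(left, 3)): at (-3,-3), heading down
step 3 (arc(left, 3)): at (0,-6), heading right
no other 3-command option fits: unique.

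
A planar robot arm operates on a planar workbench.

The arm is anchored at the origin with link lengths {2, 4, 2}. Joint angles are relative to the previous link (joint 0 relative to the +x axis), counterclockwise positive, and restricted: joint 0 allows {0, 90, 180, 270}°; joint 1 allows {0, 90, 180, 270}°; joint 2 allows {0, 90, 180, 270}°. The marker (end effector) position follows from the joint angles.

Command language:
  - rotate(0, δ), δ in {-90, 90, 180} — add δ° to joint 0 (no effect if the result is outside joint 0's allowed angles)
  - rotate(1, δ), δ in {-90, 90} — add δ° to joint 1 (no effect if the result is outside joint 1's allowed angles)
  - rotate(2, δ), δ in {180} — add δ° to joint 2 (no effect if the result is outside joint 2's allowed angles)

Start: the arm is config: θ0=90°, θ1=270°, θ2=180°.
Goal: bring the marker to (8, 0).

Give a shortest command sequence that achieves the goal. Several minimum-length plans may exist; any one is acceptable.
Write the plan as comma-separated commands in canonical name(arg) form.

start: config: θ0=90°, θ1=270°, θ2=180°
1. rotate(2, 180) → config: θ0=90°, θ1=270°, θ2=0°
2. rotate(1, 90) → config: θ0=90°, θ1=0°, θ2=0°
3. rotate(0, -90) → config: θ0=0°, θ1=0°, θ2=0°
no 2-step plan works, so 3 is optimal.

rotate(2, 180), rotate(1, 90), rotate(0, -90)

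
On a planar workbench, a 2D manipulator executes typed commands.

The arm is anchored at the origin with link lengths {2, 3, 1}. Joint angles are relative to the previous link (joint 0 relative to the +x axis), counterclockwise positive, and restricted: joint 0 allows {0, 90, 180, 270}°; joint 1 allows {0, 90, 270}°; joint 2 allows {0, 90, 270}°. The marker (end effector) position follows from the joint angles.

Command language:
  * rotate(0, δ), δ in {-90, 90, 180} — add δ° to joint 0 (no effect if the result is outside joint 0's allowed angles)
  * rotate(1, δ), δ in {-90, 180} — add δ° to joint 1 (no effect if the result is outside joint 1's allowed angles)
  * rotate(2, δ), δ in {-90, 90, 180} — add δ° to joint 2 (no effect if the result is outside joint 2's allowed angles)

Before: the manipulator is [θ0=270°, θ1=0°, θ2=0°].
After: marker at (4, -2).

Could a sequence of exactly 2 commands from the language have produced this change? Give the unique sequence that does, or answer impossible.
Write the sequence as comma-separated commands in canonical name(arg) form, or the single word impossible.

rotate(1, -90), rotate(1, 180)

key: running rotate(1, 180) before rotate(1, -90) would end elsewhere — order is forced
t0: [θ0=270°, θ1=0°, θ2=0°]
step 1 (rotate(1, -90)): [θ0=270°, θ1=270°, θ2=0°]
step 2 (rotate(1, 180)): [θ0=270°, θ1=90°, θ2=0°]
all 64 alternatives checked — unique.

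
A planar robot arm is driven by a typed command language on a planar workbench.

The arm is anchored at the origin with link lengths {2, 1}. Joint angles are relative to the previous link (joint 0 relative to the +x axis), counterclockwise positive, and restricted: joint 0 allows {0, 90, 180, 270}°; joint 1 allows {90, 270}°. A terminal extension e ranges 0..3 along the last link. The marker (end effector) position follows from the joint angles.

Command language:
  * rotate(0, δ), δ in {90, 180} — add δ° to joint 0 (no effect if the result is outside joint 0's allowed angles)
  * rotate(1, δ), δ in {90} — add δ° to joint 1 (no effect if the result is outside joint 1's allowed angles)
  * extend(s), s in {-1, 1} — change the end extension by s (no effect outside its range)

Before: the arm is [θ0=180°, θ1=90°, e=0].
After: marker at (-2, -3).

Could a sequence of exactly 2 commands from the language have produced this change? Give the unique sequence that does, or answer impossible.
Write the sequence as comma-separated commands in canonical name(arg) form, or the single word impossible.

extend(1), extend(1)

t0: [θ0=180°, θ1=90°, e=0]
t=1 extend(1) ⇒ [θ0=180°, θ1=90°, e=1]
t=2 extend(1) ⇒ [θ0=180°, θ1=90°, e=2]
no other 2-command option fits: unique.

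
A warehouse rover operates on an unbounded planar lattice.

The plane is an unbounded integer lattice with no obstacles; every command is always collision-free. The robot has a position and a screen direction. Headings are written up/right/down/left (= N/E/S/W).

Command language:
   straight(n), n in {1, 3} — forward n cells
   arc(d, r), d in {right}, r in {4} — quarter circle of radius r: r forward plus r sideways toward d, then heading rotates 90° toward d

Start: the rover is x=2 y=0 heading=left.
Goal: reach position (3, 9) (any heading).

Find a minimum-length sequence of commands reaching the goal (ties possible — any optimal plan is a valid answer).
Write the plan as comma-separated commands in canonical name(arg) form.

initial: x=2 y=0 heading=left
step 1 (arc(right, 4)): x=-2 y=4 heading=up
step 2 (straight(1)): x=-2 y=5 heading=up
step 3 (arc(right, 4)): x=2 y=9 heading=right
step 4 (straight(1)): x=3 y=9 heading=right
nothing shorter than 4 reaches the goal.

arc(right, 4), straight(1), arc(right, 4), straight(1)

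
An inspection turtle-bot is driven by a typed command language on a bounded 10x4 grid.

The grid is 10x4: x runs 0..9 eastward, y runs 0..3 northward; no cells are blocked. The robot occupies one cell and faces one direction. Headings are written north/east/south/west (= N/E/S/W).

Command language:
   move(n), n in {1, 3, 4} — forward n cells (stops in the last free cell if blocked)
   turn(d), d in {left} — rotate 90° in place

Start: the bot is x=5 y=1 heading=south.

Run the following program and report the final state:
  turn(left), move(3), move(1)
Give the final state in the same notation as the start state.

t0: x=5 y=1 heading=south
[1] after turn(left): x=5 y=1 heading=east
[2] after move(3): x=8 y=1 heading=east
[3] after move(1): x=9 y=1 heading=east

x=9 y=1 heading=east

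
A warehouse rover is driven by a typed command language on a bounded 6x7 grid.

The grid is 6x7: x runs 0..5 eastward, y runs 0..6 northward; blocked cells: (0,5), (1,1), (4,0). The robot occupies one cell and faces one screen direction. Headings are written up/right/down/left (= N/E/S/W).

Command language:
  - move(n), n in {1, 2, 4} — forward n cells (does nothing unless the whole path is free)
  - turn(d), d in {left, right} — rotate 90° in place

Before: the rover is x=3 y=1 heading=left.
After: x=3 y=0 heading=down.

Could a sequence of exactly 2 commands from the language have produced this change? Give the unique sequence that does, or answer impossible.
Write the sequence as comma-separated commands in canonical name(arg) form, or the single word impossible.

key: order matters: swapping turn(left) and move(1) lands elsewhere
from: x=3 y=1 heading=left
t=1 turn(left) ⇒ x=3 y=1 heading=down
t=2 move(1) ⇒ x=3 y=0 heading=down
no rival 2-sequence matches.

turn(left), move(1)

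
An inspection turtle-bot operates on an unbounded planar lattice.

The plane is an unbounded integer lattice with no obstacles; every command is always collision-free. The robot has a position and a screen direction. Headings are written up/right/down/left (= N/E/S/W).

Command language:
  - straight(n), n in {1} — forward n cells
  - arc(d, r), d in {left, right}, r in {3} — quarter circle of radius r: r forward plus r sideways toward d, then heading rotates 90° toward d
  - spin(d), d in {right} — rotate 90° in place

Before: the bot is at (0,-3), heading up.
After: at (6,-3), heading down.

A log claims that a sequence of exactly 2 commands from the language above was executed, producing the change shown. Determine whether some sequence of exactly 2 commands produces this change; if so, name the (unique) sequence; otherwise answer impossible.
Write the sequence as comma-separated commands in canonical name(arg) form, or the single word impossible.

key: cell and facing (now S) both changed — the 2 commands mix motion and turning
begin: at (0,-3), heading up
step 1 (arc(right, 3)): at (3,0), heading right
step 2 (arc(right, 3)): at (6,-3), heading down
no other 2-command option fits: unique.

arc(right, 3), arc(right, 3)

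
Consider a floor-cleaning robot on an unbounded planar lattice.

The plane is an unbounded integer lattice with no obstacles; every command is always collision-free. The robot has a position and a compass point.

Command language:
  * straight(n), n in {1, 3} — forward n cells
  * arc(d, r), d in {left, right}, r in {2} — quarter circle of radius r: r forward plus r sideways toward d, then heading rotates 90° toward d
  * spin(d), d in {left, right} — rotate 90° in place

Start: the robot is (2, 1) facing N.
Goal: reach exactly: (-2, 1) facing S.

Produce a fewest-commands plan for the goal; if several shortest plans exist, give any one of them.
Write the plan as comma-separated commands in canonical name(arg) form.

start: (2, 1) facing N
1. arc(left, 2) → (0, 3) facing W
2. arc(left, 2) → (-2, 1) facing S
shorter routes all fall short; 2 is best.

arc(left, 2), arc(left, 2)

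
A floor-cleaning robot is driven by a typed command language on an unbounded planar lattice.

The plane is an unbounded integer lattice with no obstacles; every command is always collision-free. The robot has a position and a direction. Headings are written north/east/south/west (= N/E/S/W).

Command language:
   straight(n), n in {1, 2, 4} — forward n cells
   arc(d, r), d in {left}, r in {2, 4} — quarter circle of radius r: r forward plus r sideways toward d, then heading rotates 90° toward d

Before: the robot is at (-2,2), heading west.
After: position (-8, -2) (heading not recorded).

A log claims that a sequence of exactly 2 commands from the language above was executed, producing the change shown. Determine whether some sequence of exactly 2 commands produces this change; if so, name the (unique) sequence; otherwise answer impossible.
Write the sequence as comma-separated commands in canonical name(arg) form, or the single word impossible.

straight(2), arc(left, 4)

key: running arc(left, 4) before straight(2) would end elsewhere — order is forced
from: at (-2,2), heading west
t=1 straight(2) ⇒ at (-4,2), heading west
t=2 arc(left, 4) ⇒ at (-8,-2), heading south
uniquely the one of 25 2-step routes that fits.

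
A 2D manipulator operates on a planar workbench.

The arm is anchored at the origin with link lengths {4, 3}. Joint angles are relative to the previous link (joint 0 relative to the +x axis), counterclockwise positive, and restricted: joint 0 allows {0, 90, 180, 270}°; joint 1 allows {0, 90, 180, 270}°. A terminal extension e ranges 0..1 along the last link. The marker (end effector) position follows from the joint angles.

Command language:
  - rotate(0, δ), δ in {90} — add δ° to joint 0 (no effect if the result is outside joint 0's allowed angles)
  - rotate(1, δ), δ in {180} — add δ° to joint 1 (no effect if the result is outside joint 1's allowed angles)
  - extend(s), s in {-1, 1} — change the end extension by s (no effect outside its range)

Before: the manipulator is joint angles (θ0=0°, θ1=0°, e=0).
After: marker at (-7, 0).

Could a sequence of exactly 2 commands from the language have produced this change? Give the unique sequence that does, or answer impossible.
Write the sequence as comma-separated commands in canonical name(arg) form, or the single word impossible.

rotate(0, 90), rotate(0, 90)

from: joint angles (θ0=0°, θ1=0°, e=0)
[1] after rotate(0, 90): joint angles (θ0=90°, θ1=0°, e=0)
[2] after rotate(0, 90): joint angles (θ0=180°, θ1=0°, e=0)
no rival 2-sequence matches.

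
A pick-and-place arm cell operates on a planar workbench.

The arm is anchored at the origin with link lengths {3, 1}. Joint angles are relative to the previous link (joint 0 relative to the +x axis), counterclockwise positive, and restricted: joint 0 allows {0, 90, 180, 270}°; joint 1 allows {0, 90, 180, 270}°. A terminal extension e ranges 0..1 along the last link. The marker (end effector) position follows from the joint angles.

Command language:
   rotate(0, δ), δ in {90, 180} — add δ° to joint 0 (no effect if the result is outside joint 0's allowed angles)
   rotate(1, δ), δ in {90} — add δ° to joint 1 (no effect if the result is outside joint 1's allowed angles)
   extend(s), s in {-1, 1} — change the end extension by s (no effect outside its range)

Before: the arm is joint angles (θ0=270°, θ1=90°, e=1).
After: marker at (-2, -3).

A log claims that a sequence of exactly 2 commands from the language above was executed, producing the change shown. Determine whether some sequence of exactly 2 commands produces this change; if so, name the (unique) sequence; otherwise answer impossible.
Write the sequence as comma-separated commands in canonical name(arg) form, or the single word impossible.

rotate(1, 90), rotate(1, 90)

from: joint angles (θ0=270°, θ1=90°, e=1)
t=1 rotate(1, 90) ⇒ joint angles (θ0=270°, θ1=180°, e=1)
t=2 rotate(1, 90) ⇒ joint angles (θ0=270°, θ1=270°, e=1)
no other 2-command option fits: unique.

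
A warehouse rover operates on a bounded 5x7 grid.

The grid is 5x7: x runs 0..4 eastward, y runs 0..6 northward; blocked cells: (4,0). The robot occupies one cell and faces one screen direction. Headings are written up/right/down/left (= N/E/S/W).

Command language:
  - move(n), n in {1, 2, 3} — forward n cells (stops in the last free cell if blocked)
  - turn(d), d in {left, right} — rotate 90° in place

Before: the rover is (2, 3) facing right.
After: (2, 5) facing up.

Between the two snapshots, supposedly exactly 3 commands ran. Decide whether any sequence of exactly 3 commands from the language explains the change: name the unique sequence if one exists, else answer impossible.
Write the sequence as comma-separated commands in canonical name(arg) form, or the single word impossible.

turn(left), move(1), move(1)

key: cell and facing (now N) both changed — the 3 commands mix motion and turning
from: (2, 3) facing right
step 1 (turn(left)): (2, 3) facing up
step 2 (move(1)): (2, 4) facing up
step 3 (move(1)): (2, 5) facing up
all 125 alternatives checked — unique.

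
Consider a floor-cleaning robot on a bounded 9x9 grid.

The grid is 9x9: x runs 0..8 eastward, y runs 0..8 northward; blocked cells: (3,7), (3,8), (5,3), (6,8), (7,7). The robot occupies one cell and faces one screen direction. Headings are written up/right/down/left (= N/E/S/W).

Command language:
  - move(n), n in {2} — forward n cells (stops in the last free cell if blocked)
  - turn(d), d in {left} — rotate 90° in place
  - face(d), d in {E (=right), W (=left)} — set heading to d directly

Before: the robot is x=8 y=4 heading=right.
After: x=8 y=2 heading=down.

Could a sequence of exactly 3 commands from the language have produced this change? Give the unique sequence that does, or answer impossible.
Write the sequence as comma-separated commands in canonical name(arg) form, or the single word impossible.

key: order matters: swapping face(W) and move(2) lands elsewhere
initial: x=8 y=4 heading=right
t=1 face(W) ⇒ x=8 y=4 heading=left
t=2 turn(left) ⇒ x=8 y=4 heading=down
t=3 move(2) ⇒ x=8 y=2 heading=down
no rival 3-sequence matches.

face(W), turn(left), move(2)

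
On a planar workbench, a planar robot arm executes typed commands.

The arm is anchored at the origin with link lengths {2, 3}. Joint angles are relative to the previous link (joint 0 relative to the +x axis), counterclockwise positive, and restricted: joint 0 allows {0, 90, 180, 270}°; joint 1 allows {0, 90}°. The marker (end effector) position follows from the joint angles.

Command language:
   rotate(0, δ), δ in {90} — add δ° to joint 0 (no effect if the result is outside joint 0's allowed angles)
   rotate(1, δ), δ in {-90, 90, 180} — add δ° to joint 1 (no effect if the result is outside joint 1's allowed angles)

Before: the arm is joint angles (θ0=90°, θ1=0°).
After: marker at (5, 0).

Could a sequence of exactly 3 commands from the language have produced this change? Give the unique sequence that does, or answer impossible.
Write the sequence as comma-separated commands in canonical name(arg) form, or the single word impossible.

from: joint angles (θ0=90°, θ1=0°)
1. rotate(0, 90) → joint angles (θ0=180°, θ1=0°)
2. rotate(0, 90) → joint angles (θ0=270°, θ1=0°)
3. rotate(0, 90) → joint angles (θ0=0°, θ1=0°)
uniquely the one of 64 3-step routes that fits.

rotate(0, 90), rotate(0, 90), rotate(0, 90)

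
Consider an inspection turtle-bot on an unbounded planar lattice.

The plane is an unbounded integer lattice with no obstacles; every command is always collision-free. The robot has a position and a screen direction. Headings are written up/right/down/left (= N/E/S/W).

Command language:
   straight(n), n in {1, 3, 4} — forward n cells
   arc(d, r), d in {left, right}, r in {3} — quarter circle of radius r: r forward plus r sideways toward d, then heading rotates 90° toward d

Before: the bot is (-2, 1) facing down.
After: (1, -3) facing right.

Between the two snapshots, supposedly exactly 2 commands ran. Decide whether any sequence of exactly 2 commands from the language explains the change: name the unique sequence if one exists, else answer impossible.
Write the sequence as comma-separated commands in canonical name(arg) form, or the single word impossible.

straight(1), arc(left, 3)

key: position moved to (1,-3) AND the heading swung to E — translation plus rotation needed
begin: (-2, 1) facing down
1. straight(1) → (-2, 0) facing down
2. arc(left, 3) → (1, -3) facing right
uniquely the one of 25 2-step routes that fits.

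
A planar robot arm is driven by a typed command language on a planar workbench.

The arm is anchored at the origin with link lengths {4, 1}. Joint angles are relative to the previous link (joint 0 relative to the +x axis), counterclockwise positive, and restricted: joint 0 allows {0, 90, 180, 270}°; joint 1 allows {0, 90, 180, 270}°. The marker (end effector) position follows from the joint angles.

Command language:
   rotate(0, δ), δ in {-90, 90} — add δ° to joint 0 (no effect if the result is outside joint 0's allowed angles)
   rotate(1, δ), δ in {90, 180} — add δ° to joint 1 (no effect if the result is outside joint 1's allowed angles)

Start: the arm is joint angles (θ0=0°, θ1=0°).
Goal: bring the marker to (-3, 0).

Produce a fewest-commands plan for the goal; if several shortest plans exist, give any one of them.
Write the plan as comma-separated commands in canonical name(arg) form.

start: joint angles (θ0=0°, θ1=0°)
1. rotate(1, 180) → joint angles (θ0=0°, θ1=180°)
2. rotate(0, -90) → joint angles (θ0=270°, θ1=180°)
3. rotate(0, -90) → joint angles (θ0=180°, θ1=180°)
minimal: 3 command(s), checked below 3.

rotate(1, 180), rotate(0, -90), rotate(0, -90)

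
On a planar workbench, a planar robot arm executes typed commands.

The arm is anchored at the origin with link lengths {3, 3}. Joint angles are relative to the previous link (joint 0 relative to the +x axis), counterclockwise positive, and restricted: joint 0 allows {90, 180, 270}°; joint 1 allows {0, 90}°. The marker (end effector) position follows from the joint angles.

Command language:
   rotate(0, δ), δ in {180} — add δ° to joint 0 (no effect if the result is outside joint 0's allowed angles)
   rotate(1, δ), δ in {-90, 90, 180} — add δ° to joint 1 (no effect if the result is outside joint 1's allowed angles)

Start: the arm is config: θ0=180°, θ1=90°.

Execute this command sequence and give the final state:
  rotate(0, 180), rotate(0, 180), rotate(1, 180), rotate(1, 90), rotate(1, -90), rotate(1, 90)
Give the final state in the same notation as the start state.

begin: config: θ0=180°, θ1=90°
1. rotate(0, 180) → config: θ0=180°, θ1=90°
2. rotate(0, 180) → config: θ0=180°, θ1=90°
3. rotate(1, 180) → config: θ0=180°, θ1=90°
4. rotate(1, 90) → config: θ0=180°, θ1=90°
5. rotate(1, -90) → config: θ0=180°, θ1=0°
6. rotate(1, 90) → config: θ0=180°, θ1=90°

config: θ0=180°, θ1=90°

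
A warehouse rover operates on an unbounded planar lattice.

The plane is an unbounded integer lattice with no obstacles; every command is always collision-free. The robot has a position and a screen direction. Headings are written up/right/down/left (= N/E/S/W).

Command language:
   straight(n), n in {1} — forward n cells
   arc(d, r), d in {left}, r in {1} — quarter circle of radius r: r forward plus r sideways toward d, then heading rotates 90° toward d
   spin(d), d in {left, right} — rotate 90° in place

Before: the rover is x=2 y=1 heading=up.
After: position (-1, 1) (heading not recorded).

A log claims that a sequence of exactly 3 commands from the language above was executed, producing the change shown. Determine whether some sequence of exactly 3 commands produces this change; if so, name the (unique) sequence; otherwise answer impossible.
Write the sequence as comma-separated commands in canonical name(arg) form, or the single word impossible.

start: x=2 y=1 heading=up
t=1 arc(left, 1) ⇒ x=1 y=2 heading=left
t=2 straight(1) ⇒ x=0 y=2 heading=left
t=3 arc(left, 1) ⇒ x=-1 y=1 heading=down
no other 3-command option fits: unique.

arc(left, 1), straight(1), arc(left, 1)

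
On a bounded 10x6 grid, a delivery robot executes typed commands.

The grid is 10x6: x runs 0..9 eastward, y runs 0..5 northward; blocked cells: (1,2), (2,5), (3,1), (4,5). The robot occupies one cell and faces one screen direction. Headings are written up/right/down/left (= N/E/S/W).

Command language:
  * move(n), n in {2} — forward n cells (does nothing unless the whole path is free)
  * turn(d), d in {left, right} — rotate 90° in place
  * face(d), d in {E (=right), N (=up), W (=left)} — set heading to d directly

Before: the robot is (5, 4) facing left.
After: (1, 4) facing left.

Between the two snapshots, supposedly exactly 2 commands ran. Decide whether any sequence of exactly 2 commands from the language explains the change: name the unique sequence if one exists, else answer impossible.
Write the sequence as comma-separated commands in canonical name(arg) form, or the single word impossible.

move(2), move(2)

key: still facing W at the end — nothing in the sequence rotates
initial: (5, 4) facing left
t=1 move(2) ⇒ (3, 4) facing left
t=2 move(2) ⇒ (1, 4) facing left
no other 2-command option fits: unique.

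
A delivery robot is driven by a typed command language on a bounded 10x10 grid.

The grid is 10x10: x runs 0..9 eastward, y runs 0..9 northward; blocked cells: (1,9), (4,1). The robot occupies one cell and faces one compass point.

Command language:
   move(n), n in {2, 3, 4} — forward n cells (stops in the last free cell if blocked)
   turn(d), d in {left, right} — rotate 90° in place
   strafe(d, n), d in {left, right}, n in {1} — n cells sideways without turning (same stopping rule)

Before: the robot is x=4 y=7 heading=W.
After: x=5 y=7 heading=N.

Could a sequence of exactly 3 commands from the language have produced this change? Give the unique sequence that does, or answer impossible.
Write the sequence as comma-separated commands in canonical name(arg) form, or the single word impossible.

all 343 sequences checked — none match.

impossible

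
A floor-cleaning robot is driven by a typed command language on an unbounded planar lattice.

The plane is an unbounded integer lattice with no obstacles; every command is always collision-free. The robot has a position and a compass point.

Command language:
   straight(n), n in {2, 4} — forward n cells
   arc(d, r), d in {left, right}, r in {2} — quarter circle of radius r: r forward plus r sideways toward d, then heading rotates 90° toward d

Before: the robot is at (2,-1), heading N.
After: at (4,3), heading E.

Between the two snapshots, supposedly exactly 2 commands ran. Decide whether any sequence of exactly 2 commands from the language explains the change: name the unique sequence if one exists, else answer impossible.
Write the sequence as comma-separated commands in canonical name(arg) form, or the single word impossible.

key: cell and facing (now E) both changed — the 2 commands mix motion and turning
start: at (2,-1), heading N
t=1 straight(2) ⇒ at (2,1), heading N
t=2 arc(right, 2) ⇒ at (4,3), heading E
uniquely the one of 16 2-step routes that fits.

straight(2), arc(right, 2)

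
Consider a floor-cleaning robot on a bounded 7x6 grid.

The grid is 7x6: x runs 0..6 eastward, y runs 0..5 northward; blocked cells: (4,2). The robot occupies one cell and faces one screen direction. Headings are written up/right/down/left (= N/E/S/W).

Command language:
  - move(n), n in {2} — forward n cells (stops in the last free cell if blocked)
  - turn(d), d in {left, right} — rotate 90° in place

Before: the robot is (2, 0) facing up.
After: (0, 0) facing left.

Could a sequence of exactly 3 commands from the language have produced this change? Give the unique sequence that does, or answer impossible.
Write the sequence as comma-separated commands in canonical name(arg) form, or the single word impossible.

turn(left), move(2), move(2)

key: running move(2) before turn(left) would end elsewhere — order is forced
from: (2, 0) facing up
t=1 turn(left) ⇒ (2, 0) facing left
t=2 move(2) ⇒ (0, 0) facing left
t=3 move(2) ⇒ (0, 0) facing left
no other 3-command option fits: unique.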